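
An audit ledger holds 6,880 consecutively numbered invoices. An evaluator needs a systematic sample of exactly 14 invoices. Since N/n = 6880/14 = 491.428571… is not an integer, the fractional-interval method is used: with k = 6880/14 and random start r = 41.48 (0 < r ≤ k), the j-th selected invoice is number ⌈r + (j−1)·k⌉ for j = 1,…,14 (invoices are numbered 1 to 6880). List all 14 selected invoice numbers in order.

j=1: r + 0k = 41.48 → ⌈·⌉ = 42
j=2: r + 1k = 532.908571… → ⌈·⌉ = 533
j=3: r + 2k = 1024.337142… → ⌈·⌉ = 1025
j=4: r + 3k = 1515.765714… → ⌈·⌉ = 1516
j=5: r + 4k = 2007.194285… → ⌈·⌉ = 2008
j=6: r + 5k = 2498.622857… → ⌈·⌉ = 2499
j=7: r + 6k = 2990.051428… → ⌈·⌉ = 2991
j=8: r + 7k = 3481.48 → ⌈·⌉ = 3482
j=9: r + 8k = 3972.908571… → ⌈·⌉ = 3973
j=10: r + 9k = 4464.337142… → ⌈·⌉ = 4465
j=11: r + 10k = 4955.765714… → ⌈·⌉ = 4956
j=12: r + 11k = 5447.194285… → ⌈·⌉ = 5448
j=13: r + 12k = 5938.622857… → ⌈·⌉ = 5939
j=14: r + 13k = 6430.051428… → ⌈·⌉ = 6431

42, 533, 1025, 1516, 2008, 2499, 2991, 3482, 3973, 4465, 4956, 5448, 5939, 6431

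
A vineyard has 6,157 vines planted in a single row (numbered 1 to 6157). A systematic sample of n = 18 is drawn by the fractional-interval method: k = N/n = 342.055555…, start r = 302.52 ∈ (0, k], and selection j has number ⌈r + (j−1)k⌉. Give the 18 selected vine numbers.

j=1: r + 0k = 302.52 → ⌈·⌉ = 303
j=2: r + 1k = 644.575555… → ⌈·⌉ = 645
j=3: r + 2k = 986.631111… → ⌈·⌉ = 987
j=4: r + 3k = 1328.686666… → ⌈·⌉ = 1329
j=5: r + 4k = 1670.742222… → ⌈·⌉ = 1671
j=6: r + 5k = 2012.797777… → ⌈·⌉ = 2013
j=7: r + 6k = 2354.853333… → ⌈·⌉ = 2355
j=8: r + 7k = 2696.908888… → ⌈·⌉ = 2697
j=9: r + 8k = 3038.964444… → ⌈·⌉ = 3039
j=10: r + 9k = 3381.02 → ⌈·⌉ = 3382
j=11: r + 10k = 3723.075555… → ⌈·⌉ = 3724
j=12: r + 11k = 4065.131111… → ⌈·⌉ = 4066
j=13: r + 12k = 4407.186666… → ⌈·⌉ = 4408
j=14: r + 13k = 4749.242222… → ⌈·⌉ = 4750
j=15: r + 14k = 5091.297777… → ⌈·⌉ = 5092
j=16: r + 15k = 5433.353333… → ⌈·⌉ = 5434
j=17: r + 16k = 5775.408888… → ⌈·⌉ = 5776
j=18: r + 17k = 6117.464444… → ⌈·⌉ = 6118

303, 645, 987, 1329, 1671, 2013, 2355, 2697, 3039, 3382, 3724, 4066, 4408, 4750, 5092, 5434, 5776, 6118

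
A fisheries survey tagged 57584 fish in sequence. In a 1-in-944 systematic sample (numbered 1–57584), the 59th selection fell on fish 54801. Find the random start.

49

k = 944
r = 54801 − (59−1)×944 = 54801 − 54752 = 49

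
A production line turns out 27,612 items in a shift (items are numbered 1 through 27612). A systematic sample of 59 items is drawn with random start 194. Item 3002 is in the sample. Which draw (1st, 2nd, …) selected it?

7

k = 27612/59 = 468
position = (3002 − 194)/468 + 1 = 2808/468 + 1 = 6 + 1 = 7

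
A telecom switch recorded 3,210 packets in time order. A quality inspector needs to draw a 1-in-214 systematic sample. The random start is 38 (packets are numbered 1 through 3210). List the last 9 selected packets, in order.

1322, 1536, 1750, 1964, 2178, 2392, 2606, 2820, 3034

7th selection = 38 + 6×214 = 1322
8th: 1322 + 214 = 1536
9th: 1536 + 214 = 1750
10th: 1750 + 214 = 1964
11th: 1964 + 214 = 2178
12th: 2178 + 214 = 2392
13th: 2392 + 214 = 2606
14th: 2606 + 214 = 2820
15th: 2820 + 214 = 3034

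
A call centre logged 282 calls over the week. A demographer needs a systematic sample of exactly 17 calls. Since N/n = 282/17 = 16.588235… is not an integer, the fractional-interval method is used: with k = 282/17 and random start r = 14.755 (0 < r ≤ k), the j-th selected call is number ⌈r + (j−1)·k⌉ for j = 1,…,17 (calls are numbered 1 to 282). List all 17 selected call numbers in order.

j=1: r + 0k = 14.755 → ⌈·⌉ = 15
j=2: r + 1k = 31.343235… → ⌈·⌉ = 32
j=3: r + 2k = 47.931470… → ⌈·⌉ = 48
j=4: r + 3k = 64.519705… → ⌈·⌉ = 65
j=5: r + 4k = 81.107941… → ⌈·⌉ = 82
j=6: r + 5k = 97.696176… → ⌈·⌉ = 98
j=7: r + 6k = 114.284411… → ⌈·⌉ = 115
j=8: r + 7k = 130.872647… → ⌈·⌉ = 131
j=9: r + 8k = 147.460882… → ⌈·⌉ = 148
j=10: r + 9k = 164.049117… → ⌈·⌉ = 165
j=11: r + 10k = 180.637352… → ⌈·⌉ = 181
j=12: r + 11k = 197.225588… → ⌈·⌉ = 198
j=13: r + 12k = 213.813823… → ⌈·⌉ = 214
j=14: r + 13k = 230.402058… → ⌈·⌉ = 231
j=15: r + 14k = 246.990294… → ⌈·⌉ = 247
j=16: r + 15k = 263.578529… → ⌈·⌉ = 264
j=17: r + 16k = 280.166764… → ⌈·⌉ = 281

15, 32, 48, 65, 82, 98, 115, 131, 148, 165, 181, 198, 214, 231, 247, 264, 281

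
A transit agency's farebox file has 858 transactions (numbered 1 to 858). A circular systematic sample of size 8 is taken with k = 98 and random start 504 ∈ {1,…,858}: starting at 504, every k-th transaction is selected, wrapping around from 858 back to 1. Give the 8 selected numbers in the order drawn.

504, 602, 700, 798, 38, 136, 234, 332

Selection 1: 504
Selection 2: 504 + 98 = 602
Selection 3: 602 + 98 = 700
Selection 4: 700 + 98 = 798
Selection 5: 798 + 98 = 896 → 896 − 858 = 38
Selection 6: 38 + 98 = 136
Selection 7: 136 + 98 = 234
Selection 8: 234 + 98 = 332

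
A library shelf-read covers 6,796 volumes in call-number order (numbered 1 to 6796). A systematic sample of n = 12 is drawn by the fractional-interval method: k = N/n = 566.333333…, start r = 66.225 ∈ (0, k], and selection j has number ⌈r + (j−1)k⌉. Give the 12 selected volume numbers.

67, 633, 1199, 1766, 2332, 2898, 3465, 4031, 4597, 5164, 5730, 6296

j=1: r + 0k = 66.225 → ⌈·⌉ = 67
j=2: r + 1k = 632.558333… → ⌈·⌉ = 633
j=3: r + 2k = 1198.891666… → ⌈·⌉ = 1199
j=4: r + 3k = 1765.225 → ⌈·⌉ = 1766
j=5: r + 4k = 2331.558333… → ⌈·⌉ = 2332
j=6: r + 5k = 2897.891666… → ⌈·⌉ = 2898
j=7: r + 6k = 3464.225 → ⌈·⌉ = 3465
j=8: r + 7k = 4030.558333… → ⌈·⌉ = 4031
j=9: r + 8k = 4596.891666… → ⌈·⌉ = 4597
j=10: r + 9k = 5163.225 → ⌈·⌉ = 5164
j=11: r + 10k = 5729.558333… → ⌈·⌉ = 5730
j=12: r + 11k = 6295.891666… → ⌈·⌉ = 6296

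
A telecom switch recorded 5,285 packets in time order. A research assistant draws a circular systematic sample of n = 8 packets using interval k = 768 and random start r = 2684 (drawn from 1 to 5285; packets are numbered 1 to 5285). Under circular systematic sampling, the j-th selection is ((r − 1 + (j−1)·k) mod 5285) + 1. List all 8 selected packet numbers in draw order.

2684, 3452, 4220, 4988, 471, 1239, 2007, 2775

Selection 1: 2684
Selection 2: 2684 + 768 = 3452
Selection 3: 3452 + 768 = 4220
Selection 4: 4220 + 768 = 4988
Selection 5: 4988 + 768 = 5756 → 5756 − 5285 = 471
Selection 6: 471 + 768 = 1239
Selection 7: 1239 + 768 = 2007
Selection 8: 2007 + 768 = 2775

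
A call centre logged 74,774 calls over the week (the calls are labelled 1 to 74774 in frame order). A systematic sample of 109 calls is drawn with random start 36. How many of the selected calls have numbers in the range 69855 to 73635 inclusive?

k = 74774/109 = 686
First selection ≥ 69855: 36 + ⌈(69855−36)/686⌉·686 = 36 + 102×686 = 70008
Last selection ≤ 73635: 36 + ⌊(73635−36)/686⌋·686 = 36 + 107×686 = 73438
Count = 107 − 102 + 1 = 6

6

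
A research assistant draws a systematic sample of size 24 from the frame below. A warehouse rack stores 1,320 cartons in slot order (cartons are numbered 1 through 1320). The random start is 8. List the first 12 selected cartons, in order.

k = N/n = 1320/24 = 55
carton 1: 8
carton 2: 8 + 55 = 63
carton 3: 63 + 55 = 118
carton 4: 118 + 55 = 173
carton 5: 173 + 55 = 228
carton 6: 228 + 55 = 283
carton 7: 283 + 55 = 338
carton 8: 338 + 55 = 393
carton 9: 393 + 55 = 448
carton 10: 448 + 55 = 503
carton 11: 503 + 55 = 558
carton 12: 558 + 55 = 613

8, 63, 118, 173, 228, 283, 338, 393, 448, 503, 558, 613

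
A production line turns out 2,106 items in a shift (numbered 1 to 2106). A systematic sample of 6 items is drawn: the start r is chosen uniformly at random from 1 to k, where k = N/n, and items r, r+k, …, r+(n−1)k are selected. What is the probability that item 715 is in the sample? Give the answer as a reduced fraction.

1/351

k = 2106/6 = 351.
Item 715 is selected iff r ≡ 715 (mod 351); exactly one such r in {1,…,351}.
Inclusion probability = 1/351.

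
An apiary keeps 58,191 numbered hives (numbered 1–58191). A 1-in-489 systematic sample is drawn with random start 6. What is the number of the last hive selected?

k = 489
119th selection = r + (119−1)·k = 6 + 118×489 = 6 + 57702 = 57708

57708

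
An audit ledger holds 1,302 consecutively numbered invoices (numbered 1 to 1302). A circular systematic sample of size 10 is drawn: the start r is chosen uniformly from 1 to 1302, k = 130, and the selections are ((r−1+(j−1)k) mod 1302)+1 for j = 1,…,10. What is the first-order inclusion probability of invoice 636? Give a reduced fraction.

5/651

For each position j, as r ranges over 1…1302 the j-th selection hits every invoice exactly once, so invoice 636 is selected for exactly 10 of the 1302 starts.
Inclusion probability = 10/1302 = 5/651.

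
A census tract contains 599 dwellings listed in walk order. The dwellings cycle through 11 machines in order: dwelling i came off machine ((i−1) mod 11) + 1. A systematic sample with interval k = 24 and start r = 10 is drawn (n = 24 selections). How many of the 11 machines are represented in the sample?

Consecutive selections differ by k = 24, so their machine numbers differ by 24 mod 11 = 2.
gcd(24, 11) = 1, so the sample visits 11/1 = 11 distinct residues mod 11.
Start 10 is machine 10; the machines hit are 1, 2, 3, 4, 5, 6, 7, 8, 9, 10, 11.

11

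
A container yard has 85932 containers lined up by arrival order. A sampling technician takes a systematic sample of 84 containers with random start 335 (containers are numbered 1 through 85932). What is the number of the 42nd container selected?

42278

k = 85932/84 = 1023
42nd selection = r + (42−1)·k = 335 + 41×1023 = 335 + 41943 = 42278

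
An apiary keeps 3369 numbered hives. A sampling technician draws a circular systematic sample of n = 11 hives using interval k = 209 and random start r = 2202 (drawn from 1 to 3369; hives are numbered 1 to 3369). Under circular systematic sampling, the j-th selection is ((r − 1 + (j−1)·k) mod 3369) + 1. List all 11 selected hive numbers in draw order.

2202, 2411, 2620, 2829, 3038, 3247, 87, 296, 505, 714, 923

Selection 1: 2202
Selection 2: 2202 + 209 = 2411
Selection 3: 2411 + 209 = 2620
Selection 4: 2620 + 209 = 2829
Selection 5: 2829 + 209 = 3038
Selection 6: 3038 + 209 = 3247
Selection 7: 3247 + 209 = 3456 → 3456 − 3369 = 87
Selection 8: 87 + 209 = 296
Selection 9: 296 + 209 = 505
Selection 10: 505 + 209 = 714
Selection 11: 714 + 209 = 923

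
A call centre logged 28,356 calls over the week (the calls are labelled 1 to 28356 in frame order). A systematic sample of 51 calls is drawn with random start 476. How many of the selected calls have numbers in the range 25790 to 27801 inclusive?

4

k = 28356/51 = 556
First selection ≥ 25790: 476 + ⌈(25790−476)/556⌉·556 = 476 + 46×556 = 26052
Last selection ≤ 27801: 476 + ⌊(27801−476)/556⌋·556 = 476 + 49×556 = 27720
Count = 49 − 46 + 1 = 4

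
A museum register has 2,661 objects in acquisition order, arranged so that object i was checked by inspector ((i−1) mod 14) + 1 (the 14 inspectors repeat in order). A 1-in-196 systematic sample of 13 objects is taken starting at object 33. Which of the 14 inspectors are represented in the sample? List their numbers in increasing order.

Consecutive selections differ by k = 196, so their inspector numbers differ by 196 mod 14 = 0.
gcd(196, 14) = 14, so the sample visits 14/14 = 1 distinct residues mod 14.
Start 33 is inspector 5; the inspectors hit are 5.

5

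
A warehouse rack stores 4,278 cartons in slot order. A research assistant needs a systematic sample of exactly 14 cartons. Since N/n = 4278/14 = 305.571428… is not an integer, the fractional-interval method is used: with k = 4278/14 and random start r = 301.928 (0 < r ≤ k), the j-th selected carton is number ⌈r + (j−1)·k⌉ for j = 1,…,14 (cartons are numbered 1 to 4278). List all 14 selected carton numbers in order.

j=1: r + 0k = 301.928 → ⌈·⌉ = 302
j=2: r + 1k = 607.499428… → ⌈·⌉ = 608
j=3: r + 2k = 913.070857… → ⌈·⌉ = 914
j=4: r + 3k = 1218.642285… → ⌈·⌉ = 1219
j=5: r + 4k = 1524.213714… → ⌈·⌉ = 1525
j=6: r + 5k = 1829.785142… → ⌈·⌉ = 1830
j=7: r + 6k = 2135.356571… → ⌈·⌉ = 2136
j=8: r + 7k = 2440.928 → ⌈·⌉ = 2441
j=9: r + 8k = 2746.499428… → ⌈·⌉ = 2747
j=10: r + 9k = 3052.070857… → ⌈·⌉ = 3053
j=11: r + 10k = 3357.642285… → ⌈·⌉ = 3358
j=12: r + 11k = 3663.213714… → ⌈·⌉ = 3664
j=13: r + 12k = 3968.785142… → ⌈·⌉ = 3969
j=14: r + 13k = 4274.356571… → ⌈·⌉ = 4275

302, 608, 914, 1219, 1525, 1830, 2136, 2441, 2747, 3053, 3358, 3664, 3969, 4275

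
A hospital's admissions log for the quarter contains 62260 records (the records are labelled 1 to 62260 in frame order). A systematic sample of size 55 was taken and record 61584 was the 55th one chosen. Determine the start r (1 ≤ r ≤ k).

456

k = 62260/55 = 1132
r = 61584 − (55−1)×1132 = 61584 − 61128 = 456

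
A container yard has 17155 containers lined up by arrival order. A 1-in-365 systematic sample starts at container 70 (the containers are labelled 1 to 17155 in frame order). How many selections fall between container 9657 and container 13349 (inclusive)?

10

k = 365
First selection ≥ 9657: 70 + ⌈(9657−70)/365⌉·365 = 70 + 27×365 = 9925
Last selection ≤ 13349: 70 + ⌊(13349−70)/365⌋·365 = 70 + 36×365 = 13210
Count = 36 − 27 + 1 = 10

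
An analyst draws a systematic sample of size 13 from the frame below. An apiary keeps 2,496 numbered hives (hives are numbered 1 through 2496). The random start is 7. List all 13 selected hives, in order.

7, 199, 391, 583, 775, 967, 1159, 1351, 1543, 1735, 1927, 2119, 2311

k = N/n = 2496/13 = 192
hive 1: 7
hive 2: 7 + 192 = 199
hive 3: 199 + 192 = 391
hive 4: 391 + 192 = 583
hive 5: 583 + 192 = 775
hive 6: 775 + 192 = 967
hive 7: 967 + 192 = 1159
hive 8: 1159 + 192 = 1351
hive 9: 1351 + 192 = 1543
hive 10: 1543 + 192 = 1735
hive 11: 1735 + 192 = 1927
hive 12: 1927 + 192 = 2119
hive 13: 2119 + 192 = 2311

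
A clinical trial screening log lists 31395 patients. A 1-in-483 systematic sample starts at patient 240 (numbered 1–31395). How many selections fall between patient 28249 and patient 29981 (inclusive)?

4

k = 483
First selection ≥ 28249: 240 + ⌈(28249−240)/483⌉·483 = 240 + 58×483 = 28254
Last selection ≤ 29981: 240 + ⌊(29981−240)/483⌋·483 = 240 + 61×483 = 29703
Count = 61 − 58 + 1 = 4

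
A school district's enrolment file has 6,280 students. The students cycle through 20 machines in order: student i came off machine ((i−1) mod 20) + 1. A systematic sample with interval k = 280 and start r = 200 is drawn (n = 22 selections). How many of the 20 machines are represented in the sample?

Consecutive selections differ by k = 280, so their machine numbers differ by 280 mod 20 = 0.
gcd(280, 20) = 20, so the sample visits 20/20 = 1 distinct residues mod 20.
Start 200 is machine 20; the machines hit are 20.

1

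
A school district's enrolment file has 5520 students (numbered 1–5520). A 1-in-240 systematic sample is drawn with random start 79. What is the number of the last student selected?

k = 240
23rd selection = r + (23−1)·k = 79 + 22×240 = 79 + 5280 = 5359

5359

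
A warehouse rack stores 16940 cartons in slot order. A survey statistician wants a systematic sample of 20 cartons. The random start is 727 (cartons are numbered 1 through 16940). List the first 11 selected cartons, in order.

k = N/n = 16940/20 = 847
carton 1: 727
carton 2: 727 + 847 = 1574
carton 3: 1574 + 847 = 2421
carton 4: 2421 + 847 = 3268
carton 5: 3268 + 847 = 4115
carton 6: 4115 + 847 = 4962
carton 7: 4962 + 847 = 5809
carton 8: 5809 + 847 = 6656
carton 9: 6656 + 847 = 7503
carton 10: 7503 + 847 = 8350
carton 11: 8350 + 847 = 9197

727, 1574, 2421, 3268, 4115, 4962, 5809, 6656, 7503, 8350, 9197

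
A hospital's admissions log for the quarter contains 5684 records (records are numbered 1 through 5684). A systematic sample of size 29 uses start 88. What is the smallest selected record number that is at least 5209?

5380

k = 5684/29 = 196
Steps past start: ⌈(5209 − 88)/196⌉ = ⌈5121/196⌉ = 27
Selected record: 88 + 27×196 = 5380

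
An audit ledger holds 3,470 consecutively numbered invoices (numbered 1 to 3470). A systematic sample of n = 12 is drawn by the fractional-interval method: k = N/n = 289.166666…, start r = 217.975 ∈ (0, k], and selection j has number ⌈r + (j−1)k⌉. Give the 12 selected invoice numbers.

218, 508, 797, 1086, 1375, 1664, 1953, 2243, 2532, 2821, 3110, 3399

j=1: r + 0k = 217.975 → ⌈·⌉ = 218
j=2: r + 1k = 507.141666… → ⌈·⌉ = 508
j=3: r + 2k = 796.308333… → ⌈·⌉ = 797
j=4: r + 3k = 1085.475 → ⌈·⌉ = 1086
j=5: r + 4k = 1374.641666… → ⌈·⌉ = 1375
j=6: r + 5k = 1663.808333… → ⌈·⌉ = 1664
j=7: r + 6k = 1952.975 → ⌈·⌉ = 1953
j=8: r + 7k = 2242.141666… → ⌈·⌉ = 2243
j=9: r + 8k = 2531.308333… → ⌈·⌉ = 2532
j=10: r + 9k = 2820.475 → ⌈·⌉ = 2821
j=11: r + 10k = 3109.641666… → ⌈·⌉ = 3110
j=12: r + 11k = 3398.808333… → ⌈·⌉ = 3399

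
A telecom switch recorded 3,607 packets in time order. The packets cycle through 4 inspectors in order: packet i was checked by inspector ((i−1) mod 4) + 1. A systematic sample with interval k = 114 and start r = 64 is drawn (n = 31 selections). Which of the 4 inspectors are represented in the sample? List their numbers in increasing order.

Consecutive selections differ by k = 114, so their inspector numbers differ by 114 mod 4 = 2.
gcd(114, 4) = 2, so the sample visits 4/2 = 2 distinct residues mod 4.
Start 64 is inspector 4; the inspectors hit are 2, 4.

2, 4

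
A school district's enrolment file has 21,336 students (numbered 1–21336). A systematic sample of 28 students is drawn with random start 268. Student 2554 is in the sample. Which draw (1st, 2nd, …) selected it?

4

k = 21336/28 = 762
position = (2554 − 268)/762 + 1 = 2286/762 + 1 = 3 + 1 = 4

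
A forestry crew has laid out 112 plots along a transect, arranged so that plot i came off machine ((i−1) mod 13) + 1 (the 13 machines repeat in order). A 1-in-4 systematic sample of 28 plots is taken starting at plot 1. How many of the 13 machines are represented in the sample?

Consecutive selections differ by k = 4, so their machine numbers differ by 4 mod 13 = 4.
gcd(4, 13) = 1, so the sample visits 13/1 = 13 distinct residues mod 13.
Start 1 is machine 1; the machines hit are 1, 2, 3, 4, 5, 6, 7, 8, 9, 10, 11, 12, 13.

13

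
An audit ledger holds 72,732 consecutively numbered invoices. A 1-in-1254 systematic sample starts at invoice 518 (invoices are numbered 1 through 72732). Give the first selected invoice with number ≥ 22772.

k = 1254
Steps past start: ⌈(22772 − 518)/1254⌉ = ⌈22254/1254⌉ = 18
Selected invoice: 518 + 18×1254 = 23090

23090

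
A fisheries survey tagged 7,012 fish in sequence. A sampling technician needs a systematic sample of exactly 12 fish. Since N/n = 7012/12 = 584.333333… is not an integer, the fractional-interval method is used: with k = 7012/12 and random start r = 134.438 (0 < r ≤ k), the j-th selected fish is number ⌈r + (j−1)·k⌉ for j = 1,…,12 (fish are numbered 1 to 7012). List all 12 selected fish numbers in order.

135, 719, 1304, 1888, 2472, 3057, 3641, 4225, 4810, 5394, 5978, 6563

j=1: r + 0k = 134.438 → ⌈·⌉ = 135
j=2: r + 1k = 718.771333… → ⌈·⌉ = 719
j=3: r + 2k = 1303.104666… → ⌈·⌉ = 1304
j=4: r + 3k = 1887.438 → ⌈·⌉ = 1888
j=5: r + 4k = 2471.771333… → ⌈·⌉ = 2472
j=6: r + 5k = 3056.104666… → ⌈·⌉ = 3057
j=7: r + 6k = 3640.438 → ⌈·⌉ = 3641
j=8: r + 7k = 4224.771333… → ⌈·⌉ = 4225
j=9: r + 8k = 4809.104666… → ⌈·⌉ = 4810
j=10: r + 9k = 5393.438 → ⌈·⌉ = 5394
j=11: r + 10k = 5977.771333… → ⌈·⌉ = 5978
j=12: r + 11k = 6562.104666… → ⌈·⌉ = 6563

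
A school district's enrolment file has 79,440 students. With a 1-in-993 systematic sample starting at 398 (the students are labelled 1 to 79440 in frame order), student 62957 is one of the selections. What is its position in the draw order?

k = 993
position = (62957 − 398)/993 + 1 = 62559/993 + 1 = 63 + 1 = 64

64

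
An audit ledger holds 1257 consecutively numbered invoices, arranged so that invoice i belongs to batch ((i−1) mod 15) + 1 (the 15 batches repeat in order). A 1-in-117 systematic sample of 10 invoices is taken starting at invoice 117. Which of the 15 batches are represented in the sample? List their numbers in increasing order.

3, 6, 9, 12, 15

Consecutive selections differ by k = 117, so their batch numbers differ by 117 mod 15 = 12.
gcd(117, 15) = 3, so the sample visits 15/3 = 5 distinct residues mod 15.
Start 117 is batch 12; the batches hit are 3, 6, 9, 12, 15.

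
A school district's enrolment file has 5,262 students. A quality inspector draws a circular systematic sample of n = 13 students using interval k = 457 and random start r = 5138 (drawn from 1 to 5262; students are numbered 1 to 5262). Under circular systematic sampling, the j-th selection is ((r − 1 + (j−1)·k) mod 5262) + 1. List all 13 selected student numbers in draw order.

Selection 1: 5138
Selection 2: 5138 + 457 = 5595 → 5595 − 5262 = 333
Selection 3: 333 + 457 = 790
Selection 4: 790 + 457 = 1247
Selection 5: 1247 + 457 = 1704
Selection 6: 1704 + 457 = 2161
Selection 7: 2161 + 457 = 2618
Selection 8: 2618 + 457 = 3075
Selection 9: 3075 + 457 = 3532
Selection 10: 3532 + 457 = 3989
Selection 11: 3989 + 457 = 4446
Selection 12: 4446 + 457 = 4903
Selection 13: 4903 + 457 = 5360 → 5360 − 5262 = 98

5138, 333, 790, 1247, 1704, 2161, 2618, 3075, 3532, 3989, 4446, 4903, 98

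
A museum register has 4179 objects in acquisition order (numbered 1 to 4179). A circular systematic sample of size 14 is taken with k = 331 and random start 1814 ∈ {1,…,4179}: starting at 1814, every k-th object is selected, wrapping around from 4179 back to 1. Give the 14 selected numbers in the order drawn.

1814, 2145, 2476, 2807, 3138, 3469, 3800, 4131, 283, 614, 945, 1276, 1607, 1938

Selection 1: 1814
Selection 2: 1814 + 331 = 2145
Selection 3: 2145 + 331 = 2476
Selection 4: 2476 + 331 = 2807
Selection 5: 2807 + 331 = 3138
Selection 6: 3138 + 331 = 3469
Selection 7: 3469 + 331 = 3800
Selection 8: 3800 + 331 = 4131
Selection 9: 4131 + 331 = 4462 → 4462 − 4179 = 283
Selection 10: 283 + 331 = 614
Selection 11: 614 + 331 = 945
Selection 12: 945 + 331 = 1276
Selection 13: 1276 + 331 = 1607
Selection 14: 1607 + 331 = 1938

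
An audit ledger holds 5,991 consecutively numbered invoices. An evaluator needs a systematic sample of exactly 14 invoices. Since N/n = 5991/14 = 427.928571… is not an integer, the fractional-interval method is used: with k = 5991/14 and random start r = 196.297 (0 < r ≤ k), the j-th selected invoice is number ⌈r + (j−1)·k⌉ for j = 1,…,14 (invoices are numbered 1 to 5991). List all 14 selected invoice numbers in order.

197, 625, 1053, 1481, 1909, 2336, 2764, 3192, 3620, 4048, 4476, 4904, 5332, 5760

j=1: r + 0k = 196.297 → ⌈·⌉ = 197
j=2: r + 1k = 624.225571… → ⌈·⌉ = 625
j=3: r + 2k = 1052.154142… → ⌈·⌉ = 1053
j=4: r + 3k = 1480.082714… → ⌈·⌉ = 1481
j=5: r + 4k = 1908.011285… → ⌈·⌉ = 1909
j=6: r + 5k = 2335.939857… → ⌈·⌉ = 2336
j=7: r + 6k = 2763.868428… → ⌈·⌉ = 2764
j=8: r + 7k = 3191.797 → ⌈·⌉ = 3192
j=9: r + 8k = 3619.725571… → ⌈·⌉ = 3620
j=10: r + 9k = 4047.654142… → ⌈·⌉ = 4048
j=11: r + 10k = 4475.582714… → ⌈·⌉ = 4476
j=12: r + 11k = 4903.511285… → ⌈·⌉ = 4904
j=13: r + 12k = 5331.439857… → ⌈·⌉ = 5332
j=14: r + 13k = 5759.368428… → ⌈·⌉ = 5760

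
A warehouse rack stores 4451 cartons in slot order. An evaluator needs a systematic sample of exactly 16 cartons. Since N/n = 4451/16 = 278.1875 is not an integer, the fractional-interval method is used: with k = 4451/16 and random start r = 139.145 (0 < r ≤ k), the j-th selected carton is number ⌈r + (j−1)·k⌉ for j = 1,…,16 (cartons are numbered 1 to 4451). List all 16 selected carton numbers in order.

j=1: r + 0k = 139.145 → ⌈·⌉ = 140
j=2: r + 1k = 417.3325 → ⌈·⌉ = 418
j=3: r + 2k = 695.52 → ⌈·⌉ = 696
j=4: r + 3k = 973.7075 → ⌈·⌉ = 974
j=5: r + 4k = 1251.895 → ⌈·⌉ = 1252
j=6: r + 5k = 1530.0825 → ⌈·⌉ = 1531
j=7: r + 6k = 1808.27 → ⌈·⌉ = 1809
j=8: r + 7k = 2086.4575 → ⌈·⌉ = 2087
j=9: r + 8k = 2364.645 → ⌈·⌉ = 2365
j=10: r + 9k = 2642.8325 → ⌈·⌉ = 2643
j=11: r + 10k = 2921.02 → ⌈·⌉ = 2922
j=12: r + 11k = 3199.2075 → ⌈·⌉ = 3200
j=13: r + 12k = 3477.395 → ⌈·⌉ = 3478
j=14: r + 13k = 3755.5825 → ⌈·⌉ = 3756
j=15: r + 14k = 4033.77 → ⌈·⌉ = 4034
j=16: r + 15k = 4311.9575 → ⌈·⌉ = 4312

140, 418, 696, 974, 1252, 1531, 1809, 2087, 2365, 2643, 2922, 3200, 3478, 3756, 4034, 4312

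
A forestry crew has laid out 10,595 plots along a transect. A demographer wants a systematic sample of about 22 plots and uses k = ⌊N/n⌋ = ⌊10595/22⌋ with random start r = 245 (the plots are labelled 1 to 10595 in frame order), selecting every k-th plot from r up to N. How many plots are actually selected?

k = ⌊10595/22⌋ = 481
Achieved size = ⌊(10595 − 245)/481⌋ + 1 = ⌊10350/481⌋ + 1 = 21 + 1 = 22
(last selection: 245 + 21×481 = 10346 ≤ 10595; next would be 10827 > 10595)

22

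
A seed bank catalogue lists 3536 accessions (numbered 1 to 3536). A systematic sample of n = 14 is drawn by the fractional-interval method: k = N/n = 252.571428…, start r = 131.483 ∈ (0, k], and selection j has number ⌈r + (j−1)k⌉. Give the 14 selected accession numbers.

132, 385, 637, 890, 1142, 1395, 1647, 1900, 2153, 2405, 2658, 2910, 3163, 3415

j=1: r + 0k = 131.483 → ⌈·⌉ = 132
j=2: r + 1k = 384.054428… → ⌈·⌉ = 385
j=3: r + 2k = 636.625857… → ⌈·⌉ = 637
j=4: r + 3k = 889.197285… → ⌈·⌉ = 890
j=5: r + 4k = 1141.768714… → ⌈·⌉ = 1142
j=6: r + 5k = 1394.340142… → ⌈·⌉ = 1395
j=7: r + 6k = 1646.911571… → ⌈·⌉ = 1647
j=8: r + 7k = 1899.483 → ⌈·⌉ = 1900
j=9: r + 8k = 2152.054428… → ⌈·⌉ = 2153
j=10: r + 9k = 2404.625857… → ⌈·⌉ = 2405
j=11: r + 10k = 2657.197285… → ⌈·⌉ = 2658
j=12: r + 11k = 2909.768714… → ⌈·⌉ = 2910
j=13: r + 12k = 3162.340142… → ⌈·⌉ = 3163
j=14: r + 13k = 3414.911571… → ⌈·⌉ = 3415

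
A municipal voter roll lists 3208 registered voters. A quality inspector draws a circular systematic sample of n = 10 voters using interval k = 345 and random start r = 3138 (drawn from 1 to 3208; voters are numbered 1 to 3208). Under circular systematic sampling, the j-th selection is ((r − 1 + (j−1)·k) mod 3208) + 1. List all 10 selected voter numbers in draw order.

Selection 1: 3138
Selection 2: 3138 + 345 = 3483 → 3483 − 3208 = 275
Selection 3: 275 + 345 = 620
Selection 4: 620 + 345 = 965
Selection 5: 965 + 345 = 1310
Selection 6: 1310 + 345 = 1655
Selection 7: 1655 + 345 = 2000
Selection 8: 2000 + 345 = 2345
Selection 9: 2345 + 345 = 2690
Selection 10: 2690 + 345 = 3035

3138, 275, 620, 965, 1310, 1655, 2000, 2345, 2690, 3035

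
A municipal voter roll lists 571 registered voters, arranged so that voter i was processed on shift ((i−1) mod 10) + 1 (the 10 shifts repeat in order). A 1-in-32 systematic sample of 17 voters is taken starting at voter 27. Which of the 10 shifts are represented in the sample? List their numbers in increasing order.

1, 3, 5, 7, 9

Consecutive selections differ by k = 32, so their shift numbers differ by 32 mod 10 = 2.
gcd(32, 10) = 2, so the sample visits 10/2 = 5 distinct residues mod 10.
Start 27 is shift 7; the shifts hit are 1, 3, 5, 7, 9.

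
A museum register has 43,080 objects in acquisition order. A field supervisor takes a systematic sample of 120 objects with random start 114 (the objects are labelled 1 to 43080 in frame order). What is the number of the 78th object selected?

k = 43080/120 = 359
78th selection = r + (78−1)·k = 114 + 77×359 = 114 + 27643 = 27757

27757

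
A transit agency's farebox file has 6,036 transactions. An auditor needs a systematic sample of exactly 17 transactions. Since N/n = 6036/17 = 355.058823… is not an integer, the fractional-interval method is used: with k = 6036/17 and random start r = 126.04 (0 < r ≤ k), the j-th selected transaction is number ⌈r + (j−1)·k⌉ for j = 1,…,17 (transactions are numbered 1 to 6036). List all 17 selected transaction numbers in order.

127, 482, 837, 1192, 1547, 1902, 2257, 2612, 2967, 3322, 3677, 4032, 4387, 4742, 5097, 5452, 5807

j=1: r + 0k = 126.04 → ⌈·⌉ = 127
j=2: r + 1k = 481.098823… → ⌈·⌉ = 482
j=3: r + 2k = 836.157647… → ⌈·⌉ = 837
j=4: r + 3k = 1191.216470… → ⌈·⌉ = 1192
j=5: r + 4k = 1546.275294… → ⌈·⌉ = 1547
j=6: r + 5k = 1901.334117… → ⌈·⌉ = 1902
j=7: r + 6k = 2256.392941… → ⌈·⌉ = 2257
j=8: r + 7k = 2611.451764… → ⌈·⌉ = 2612
j=9: r + 8k = 2966.510588… → ⌈·⌉ = 2967
j=10: r + 9k = 3321.569411… → ⌈·⌉ = 3322
j=11: r + 10k = 3676.628235… → ⌈·⌉ = 3677
j=12: r + 11k = 4031.687058… → ⌈·⌉ = 4032
j=13: r + 12k = 4386.745882… → ⌈·⌉ = 4387
j=14: r + 13k = 4741.804705… → ⌈·⌉ = 4742
j=15: r + 14k = 5096.863529… → ⌈·⌉ = 5097
j=16: r + 15k = 5451.922352… → ⌈·⌉ = 5452
j=17: r + 16k = 5806.981176… → ⌈·⌉ = 5807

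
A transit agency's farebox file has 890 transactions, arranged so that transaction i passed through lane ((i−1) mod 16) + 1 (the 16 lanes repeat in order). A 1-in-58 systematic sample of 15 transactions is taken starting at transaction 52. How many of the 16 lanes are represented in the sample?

8

Consecutive selections differ by k = 58, so their lane numbers differ by 58 mod 16 = 10.
gcd(58, 16) = 2, so the sample visits 16/2 = 8 distinct residues mod 16.
Start 52 is lane 4; the lanes hit are 2, 4, 6, 8, 10, 12, 14, 16.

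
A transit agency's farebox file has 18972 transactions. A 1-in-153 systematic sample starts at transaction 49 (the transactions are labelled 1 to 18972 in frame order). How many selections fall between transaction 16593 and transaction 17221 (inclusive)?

4

k = 153
First selection ≥ 16593: 49 + ⌈(16593−49)/153⌉·153 = 49 + 109×153 = 16726
Last selection ≤ 17221: 49 + ⌊(17221−49)/153⌋·153 = 49 + 112×153 = 17185
Count = 112 − 109 + 1 = 4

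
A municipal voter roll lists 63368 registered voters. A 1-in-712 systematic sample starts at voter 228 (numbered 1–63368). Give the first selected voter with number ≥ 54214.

54340

k = 712
Steps past start: ⌈(54214 − 228)/712⌉ = ⌈53986/712⌉ = 76
Selected voter: 228 + 76×712 = 54340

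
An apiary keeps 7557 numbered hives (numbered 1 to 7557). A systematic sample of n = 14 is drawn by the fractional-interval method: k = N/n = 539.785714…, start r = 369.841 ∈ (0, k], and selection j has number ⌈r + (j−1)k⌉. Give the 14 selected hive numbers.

j=1: r + 0k = 369.841 → ⌈·⌉ = 370
j=2: r + 1k = 909.626714… → ⌈·⌉ = 910
j=3: r + 2k = 1449.412428… → ⌈·⌉ = 1450
j=4: r + 3k = 1989.198142… → ⌈·⌉ = 1990
j=5: r + 4k = 2528.983857… → ⌈·⌉ = 2529
j=6: r + 5k = 3068.769571… → ⌈·⌉ = 3069
j=7: r + 6k = 3608.555285… → ⌈·⌉ = 3609
j=8: r + 7k = 4148.341 → ⌈·⌉ = 4149
j=9: r + 8k = 4688.126714… → ⌈·⌉ = 4689
j=10: r + 9k = 5227.912428… → ⌈·⌉ = 5228
j=11: r + 10k = 5767.698142… → ⌈·⌉ = 5768
j=12: r + 11k = 6307.483857… → ⌈·⌉ = 6308
j=13: r + 12k = 6847.269571… → ⌈·⌉ = 6848
j=14: r + 13k = 7387.055285… → ⌈·⌉ = 7388

370, 910, 1450, 1990, 2529, 3069, 3609, 4149, 4689, 5228, 5768, 6308, 6848, 7388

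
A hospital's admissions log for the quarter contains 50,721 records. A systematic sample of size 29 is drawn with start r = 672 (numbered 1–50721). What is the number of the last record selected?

49644

k = 50721/29 = 1749
29th selection = r + (29−1)·k = 672 + 28×1749 = 672 + 48972 = 49644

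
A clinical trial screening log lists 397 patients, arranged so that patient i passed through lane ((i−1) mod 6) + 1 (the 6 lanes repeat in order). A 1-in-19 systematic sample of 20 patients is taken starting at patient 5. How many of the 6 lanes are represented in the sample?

Consecutive selections differ by k = 19, so their lane numbers differ by 19 mod 6 = 1.
gcd(19, 6) = 1, so the sample visits 6/1 = 6 distinct residues mod 6.
Start 5 is lane 5; the lanes hit are 1, 2, 3, 4, 5, 6.

6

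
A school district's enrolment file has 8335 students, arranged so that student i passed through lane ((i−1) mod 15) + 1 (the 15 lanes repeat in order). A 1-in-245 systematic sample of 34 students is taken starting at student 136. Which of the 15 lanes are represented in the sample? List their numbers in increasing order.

1, 6, 11

Consecutive selections differ by k = 245, so their lane numbers differ by 245 mod 15 = 5.
gcd(245, 15) = 5, so the sample visits 15/5 = 3 distinct residues mod 15.
Start 136 is lane 1; the lanes hit are 1, 6, 11.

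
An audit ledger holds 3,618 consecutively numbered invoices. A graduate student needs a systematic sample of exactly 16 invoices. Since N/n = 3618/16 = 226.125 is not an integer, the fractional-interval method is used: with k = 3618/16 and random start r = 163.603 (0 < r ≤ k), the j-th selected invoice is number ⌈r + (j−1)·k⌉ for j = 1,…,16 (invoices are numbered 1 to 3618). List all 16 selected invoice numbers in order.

j=1: r + 0k = 163.603 → ⌈·⌉ = 164
j=2: r + 1k = 389.728 → ⌈·⌉ = 390
j=3: r + 2k = 615.853 → ⌈·⌉ = 616
j=4: r + 3k = 841.978 → ⌈·⌉ = 842
j=5: r + 4k = 1068.103 → ⌈·⌉ = 1069
j=6: r + 5k = 1294.228 → ⌈·⌉ = 1295
j=7: r + 6k = 1520.353 → ⌈·⌉ = 1521
j=8: r + 7k = 1746.478 → ⌈·⌉ = 1747
j=9: r + 8k = 1972.603 → ⌈·⌉ = 1973
j=10: r + 9k = 2198.728 → ⌈·⌉ = 2199
j=11: r + 10k = 2424.853 → ⌈·⌉ = 2425
j=12: r + 11k = 2650.978 → ⌈·⌉ = 2651
j=13: r + 12k = 2877.103 → ⌈·⌉ = 2878
j=14: r + 13k = 3103.228 → ⌈·⌉ = 3104
j=15: r + 14k = 3329.353 → ⌈·⌉ = 3330
j=16: r + 15k = 3555.478 → ⌈·⌉ = 3556

164, 390, 616, 842, 1069, 1295, 1521, 1747, 1973, 2199, 2425, 2651, 2878, 3104, 3330, 3556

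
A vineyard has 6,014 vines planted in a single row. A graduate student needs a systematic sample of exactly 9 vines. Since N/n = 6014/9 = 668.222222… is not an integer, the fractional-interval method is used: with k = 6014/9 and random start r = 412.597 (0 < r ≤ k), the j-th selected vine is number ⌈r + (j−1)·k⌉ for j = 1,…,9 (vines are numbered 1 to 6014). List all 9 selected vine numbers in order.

j=1: r + 0k = 412.597 → ⌈·⌉ = 413
j=2: r + 1k = 1080.819222… → ⌈·⌉ = 1081
j=3: r + 2k = 1749.041444… → ⌈·⌉ = 1750
j=4: r + 3k = 2417.263666… → ⌈·⌉ = 2418
j=5: r + 4k = 3085.485888… → ⌈·⌉ = 3086
j=6: r + 5k = 3753.708111… → ⌈·⌉ = 3754
j=7: r + 6k = 4421.930333… → ⌈·⌉ = 4422
j=8: r + 7k = 5090.152555… → ⌈·⌉ = 5091
j=9: r + 8k = 5758.374777… → ⌈·⌉ = 5759

413, 1081, 1750, 2418, 3086, 3754, 4422, 5091, 5759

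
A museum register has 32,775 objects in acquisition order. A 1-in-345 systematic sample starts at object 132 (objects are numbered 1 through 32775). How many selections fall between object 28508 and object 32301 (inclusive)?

11

k = 345
First selection ≥ 28508: 132 + ⌈(28508−132)/345⌉·345 = 132 + 83×345 = 28767
Last selection ≤ 32301: 132 + ⌊(32301−132)/345⌋·345 = 132 + 93×345 = 32217
Count = 93 − 83 + 1 = 11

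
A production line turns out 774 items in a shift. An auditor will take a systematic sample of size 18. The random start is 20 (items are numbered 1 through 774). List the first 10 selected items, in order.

k = N/n = 774/18 = 43
item 1: 20
item 2: 20 + 43 = 63
item 3: 63 + 43 = 106
item 4: 106 + 43 = 149
item 5: 149 + 43 = 192
item 6: 192 + 43 = 235
item 7: 235 + 43 = 278
item 8: 278 + 43 = 321
item 9: 321 + 43 = 364
item 10: 364 + 43 = 407

20, 63, 106, 149, 192, 235, 278, 321, 364, 407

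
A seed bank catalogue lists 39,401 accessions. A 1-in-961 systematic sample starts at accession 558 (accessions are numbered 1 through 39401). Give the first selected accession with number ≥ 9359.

10168

k = 961
Steps past start: ⌈(9359 − 558)/961⌉ = ⌈8801/961⌉ = 10
Selected accession: 558 + 10×961 = 10168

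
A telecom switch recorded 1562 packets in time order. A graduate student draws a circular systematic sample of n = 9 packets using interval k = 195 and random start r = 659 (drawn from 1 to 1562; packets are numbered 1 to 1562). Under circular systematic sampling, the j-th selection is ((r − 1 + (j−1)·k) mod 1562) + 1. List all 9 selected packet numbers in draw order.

Selection 1: 659
Selection 2: 659 + 195 = 854
Selection 3: 854 + 195 = 1049
Selection 4: 1049 + 195 = 1244
Selection 5: 1244 + 195 = 1439
Selection 6: 1439 + 195 = 1634 → 1634 − 1562 = 72
Selection 7: 72 + 195 = 267
Selection 8: 267 + 195 = 462
Selection 9: 462 + 195 = 657

659, 854, 1049, 1244, 1439, 72, 267, 462, 657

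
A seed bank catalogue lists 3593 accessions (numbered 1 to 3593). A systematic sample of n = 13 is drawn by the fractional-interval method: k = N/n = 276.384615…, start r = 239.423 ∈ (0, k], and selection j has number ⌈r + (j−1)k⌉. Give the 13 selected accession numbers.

j=1: r + 0k = 239.423 → ⌈·⌉ = 240
j=2: r + 1k = 515.807615… → ⌈·⌉ = 516
j=3: r + 2k = 792.192230… → ⌈·⌉ = 793
j=4: r + 3k = 1068.576846… → ⌈·⌉ = 1069
j=5: r + 4k = 1344.961461… → ⌈·⌉ = 1345
j=6: r + 5k = 1621.346076… → ⌈·⌉ = 1622
j=7: r + 6k = 1897.730692… → ⌈·⌉ = 1898
j=8: r + 7k = 2174.115307… → ⌈·⌉ = 2175
j=9: r + 8k = 2450.499923… → ⌈·⌉ = 2451
j=10: r + 9k = 2726.884538… → ⌈·⌉ = 2727
j=11: r + 10k = 3003.269153… → ⌈·⌉ = 3004
j=12: r + 11k = 3279.653769… → ⌈·⌉ = 3280
j=13: r + 12k = 3556.038384… → ⌈·⌉ = 3557

240, 516, 793, 1069, 1345, 1622, 1898, 2175, 2451, 2727, 3004, 3280, 3557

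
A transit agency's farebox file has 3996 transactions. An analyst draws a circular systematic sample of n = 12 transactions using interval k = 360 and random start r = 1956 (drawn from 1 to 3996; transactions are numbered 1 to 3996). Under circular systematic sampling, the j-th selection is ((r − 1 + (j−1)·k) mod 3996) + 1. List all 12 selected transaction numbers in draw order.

1956, 2316, 2676, 3036, 3396, 3756, 120, 480, 840, 1200, 1560, 1920

Selection 1: 1956
Selection 2: 1956 + 360 = 2316
Selection 3: 2316 + 360 = 2676
Selection 4: 2676 + 360 = 3036
Selection 5: 3036 + 360 = 3396
Selection 6: 3396 + 360 = 3756
Selection 7: 3756 + 360 = 4116 → 4116 − 3996 = 120
Selection 8: 120 + 360 = 480
Selection 9: 480 + 360 = 840
Selection 10: 840 + 360 = 1200
Selection 11: 1200 + 360 = 1560
Selection 12: 1560 + 360 = 1920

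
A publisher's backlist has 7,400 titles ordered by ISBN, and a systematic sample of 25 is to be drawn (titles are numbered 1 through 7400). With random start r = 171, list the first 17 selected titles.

171, 467, 763, 1059, 1355, 1651, 1947, 2243, 2539, 2835, 3131, 3427, 3723, 4019, 4315, 4611, 4907

k = N/n = 7400/25 = 296
title 1: 171
title 2: 171 + 296 = 467
title 3: 467 + 296 = 763
title 4: 763 + 296 = 1059
title 5: 1059 + 296 = 1355
title 6: 1355 + 296 = 1651
title 7: 1651 + 296 = 1947
title 8: 1947 + 296 = 2243
title 9: 2243 + 296 = 2539
title 10: 2539 + 296 = 2835
title 11: 2835 + 296 = 3131
title 12: 3131 + 296 = 3427
title 13: 3427 + 296 = 3723
title 14: 3723 + 296 = 4019
title 15: 4019 + 296 = 4315
title 16: 4315 + 296 = 4611
title 17: 4611 + 296 = 4907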